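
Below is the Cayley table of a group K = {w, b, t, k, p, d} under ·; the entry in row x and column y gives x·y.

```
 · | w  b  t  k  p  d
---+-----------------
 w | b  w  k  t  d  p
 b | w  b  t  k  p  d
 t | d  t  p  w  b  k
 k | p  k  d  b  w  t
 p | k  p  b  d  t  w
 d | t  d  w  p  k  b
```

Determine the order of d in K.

2

The identity element is b (its row matches the header).
d^1 = d
d^2 = d·d = b
The first power of d equal to the identity is d^2, so ord(d) = 2.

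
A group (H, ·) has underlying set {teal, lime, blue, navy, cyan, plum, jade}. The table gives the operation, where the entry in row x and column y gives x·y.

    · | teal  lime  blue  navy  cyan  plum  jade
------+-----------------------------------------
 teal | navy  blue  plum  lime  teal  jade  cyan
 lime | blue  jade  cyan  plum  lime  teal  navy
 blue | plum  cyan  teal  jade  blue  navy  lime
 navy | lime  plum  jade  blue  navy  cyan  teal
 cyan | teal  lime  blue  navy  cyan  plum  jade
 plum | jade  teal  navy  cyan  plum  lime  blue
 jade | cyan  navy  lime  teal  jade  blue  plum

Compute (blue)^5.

blue^1 = blue
blue^2 = blue·blue = teal
blue^3 = teal·blue = plum
blue^4 = plum·blue = navy
blue^5 = navy·blue = jade
(Structurally, H here is isomorphic to the cyclic group Z_7.)

jade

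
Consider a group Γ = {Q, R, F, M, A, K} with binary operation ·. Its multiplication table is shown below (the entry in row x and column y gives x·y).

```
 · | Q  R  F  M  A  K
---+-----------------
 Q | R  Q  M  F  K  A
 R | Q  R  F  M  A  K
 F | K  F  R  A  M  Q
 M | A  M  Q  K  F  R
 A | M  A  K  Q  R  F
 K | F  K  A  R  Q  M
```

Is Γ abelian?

M·F = Q but F·M = A.
Since M and F do not commute, Γ is not abelian.

No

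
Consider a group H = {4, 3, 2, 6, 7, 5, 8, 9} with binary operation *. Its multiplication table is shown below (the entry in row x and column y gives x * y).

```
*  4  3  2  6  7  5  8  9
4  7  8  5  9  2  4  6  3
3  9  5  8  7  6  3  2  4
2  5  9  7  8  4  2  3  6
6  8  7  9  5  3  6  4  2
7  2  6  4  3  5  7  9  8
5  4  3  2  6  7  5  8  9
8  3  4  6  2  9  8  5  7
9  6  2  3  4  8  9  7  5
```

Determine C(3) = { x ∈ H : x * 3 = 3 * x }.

{3, 5, 6, 7}

Compare row 3 with column 3 entry by entry.
7 * 3 = 6 = 3 * 7, so 7 commutes with 3.
9 * 3 = 2 but 3 * 9 = 4, so 9 does not.
Collecting the elements that commute with 3: C(3) = {3, 5, 6, 7}.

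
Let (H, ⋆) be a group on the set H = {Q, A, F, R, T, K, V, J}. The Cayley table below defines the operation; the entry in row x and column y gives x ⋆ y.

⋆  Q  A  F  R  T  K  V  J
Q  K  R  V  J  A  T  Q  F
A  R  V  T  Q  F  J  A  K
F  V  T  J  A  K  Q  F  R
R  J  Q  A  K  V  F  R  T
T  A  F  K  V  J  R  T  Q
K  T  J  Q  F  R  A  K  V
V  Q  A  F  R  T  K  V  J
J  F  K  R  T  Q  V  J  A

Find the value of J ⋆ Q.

Read row J, column Q: J ⋆ Q = F.

F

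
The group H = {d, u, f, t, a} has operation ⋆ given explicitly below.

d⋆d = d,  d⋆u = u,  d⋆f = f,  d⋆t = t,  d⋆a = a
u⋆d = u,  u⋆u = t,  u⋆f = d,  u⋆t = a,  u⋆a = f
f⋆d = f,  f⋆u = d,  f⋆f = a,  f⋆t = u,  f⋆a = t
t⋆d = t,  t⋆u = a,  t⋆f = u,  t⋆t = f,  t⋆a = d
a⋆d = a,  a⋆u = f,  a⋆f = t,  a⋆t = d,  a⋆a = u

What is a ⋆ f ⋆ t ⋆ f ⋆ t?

a ⋆ f = t
t ⋆ t = f
f ⋆ f = a
a ⋆ t = d

d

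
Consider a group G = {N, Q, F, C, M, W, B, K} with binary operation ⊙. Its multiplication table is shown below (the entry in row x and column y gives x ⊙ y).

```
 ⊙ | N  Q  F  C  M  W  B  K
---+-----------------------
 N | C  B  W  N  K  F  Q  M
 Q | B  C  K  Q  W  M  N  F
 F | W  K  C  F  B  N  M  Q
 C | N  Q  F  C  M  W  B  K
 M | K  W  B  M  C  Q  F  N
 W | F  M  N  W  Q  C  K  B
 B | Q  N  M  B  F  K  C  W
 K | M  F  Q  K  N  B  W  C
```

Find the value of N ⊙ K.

Read row N, column K: N ⊙ K = M.
(Structurally, G here is isomorphic to the elementary abelian group (Z_2)^3.)

M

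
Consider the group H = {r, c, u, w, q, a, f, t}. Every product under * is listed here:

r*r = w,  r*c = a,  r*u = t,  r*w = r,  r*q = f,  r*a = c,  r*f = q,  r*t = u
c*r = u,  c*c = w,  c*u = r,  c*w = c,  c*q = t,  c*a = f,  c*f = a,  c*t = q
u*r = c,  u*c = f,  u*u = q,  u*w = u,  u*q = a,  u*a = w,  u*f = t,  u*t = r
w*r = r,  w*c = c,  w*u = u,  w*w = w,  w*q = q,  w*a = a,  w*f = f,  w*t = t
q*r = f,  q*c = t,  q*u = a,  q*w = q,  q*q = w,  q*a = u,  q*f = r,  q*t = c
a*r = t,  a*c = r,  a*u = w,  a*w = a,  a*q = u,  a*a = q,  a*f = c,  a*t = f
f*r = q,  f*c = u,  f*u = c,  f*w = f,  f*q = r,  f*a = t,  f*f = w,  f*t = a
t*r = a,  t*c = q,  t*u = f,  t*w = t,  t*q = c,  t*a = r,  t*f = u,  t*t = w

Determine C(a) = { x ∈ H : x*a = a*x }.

Compare row a with column a entry by entry.
q*a = u = a*q, so q commutes with a.
t*a = r but a*t = f, so t does not.
Collecting the elements that commute with a: C(a) = {a, q, u, w}.

{a, q, u, w}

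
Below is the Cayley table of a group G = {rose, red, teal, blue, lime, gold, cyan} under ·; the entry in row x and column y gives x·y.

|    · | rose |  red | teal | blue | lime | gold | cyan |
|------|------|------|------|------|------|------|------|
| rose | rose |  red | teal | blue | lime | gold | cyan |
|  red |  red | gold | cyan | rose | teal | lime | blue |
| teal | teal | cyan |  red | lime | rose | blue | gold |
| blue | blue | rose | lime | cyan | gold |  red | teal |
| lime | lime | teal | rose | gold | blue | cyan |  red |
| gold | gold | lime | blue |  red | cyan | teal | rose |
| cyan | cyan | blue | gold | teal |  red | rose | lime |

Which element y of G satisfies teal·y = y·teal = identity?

First locate the identity: row rose matches the header, so rose is the identity.
Scan row teal for rose: teal·lime = rose. Hence teal^(-1) = lime.

lime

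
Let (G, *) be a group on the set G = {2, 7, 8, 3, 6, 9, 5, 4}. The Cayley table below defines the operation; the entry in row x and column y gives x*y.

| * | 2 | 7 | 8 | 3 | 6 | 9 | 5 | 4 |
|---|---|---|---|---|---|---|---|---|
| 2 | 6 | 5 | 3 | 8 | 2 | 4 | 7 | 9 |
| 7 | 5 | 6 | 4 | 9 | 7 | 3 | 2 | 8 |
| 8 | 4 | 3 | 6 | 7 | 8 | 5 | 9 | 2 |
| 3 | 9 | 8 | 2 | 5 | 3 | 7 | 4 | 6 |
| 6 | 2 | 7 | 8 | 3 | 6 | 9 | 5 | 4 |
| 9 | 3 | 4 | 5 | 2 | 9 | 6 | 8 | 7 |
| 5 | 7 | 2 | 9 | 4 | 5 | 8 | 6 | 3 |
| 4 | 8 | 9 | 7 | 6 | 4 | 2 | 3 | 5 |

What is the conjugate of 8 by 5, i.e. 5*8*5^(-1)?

The identity is 6. In row 5, the entry 6 sits in column 5, so 5^(-1) = 5.
5*8 = 9
9*5 = 8
(Structurally, G here is isomorphic to the dihedral group D_4.)

8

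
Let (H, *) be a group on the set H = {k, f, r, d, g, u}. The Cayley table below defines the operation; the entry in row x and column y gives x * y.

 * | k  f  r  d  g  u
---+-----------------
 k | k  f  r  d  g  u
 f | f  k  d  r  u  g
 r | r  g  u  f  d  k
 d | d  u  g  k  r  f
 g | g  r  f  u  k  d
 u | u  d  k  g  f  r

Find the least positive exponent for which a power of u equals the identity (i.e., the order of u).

3

The identity element is k (its row matches the header).
u^1 = u
u^2 = u * u = r
u^3 = r * u = k
The first power of u equal to the identity is u^3, so ord(u) = 3.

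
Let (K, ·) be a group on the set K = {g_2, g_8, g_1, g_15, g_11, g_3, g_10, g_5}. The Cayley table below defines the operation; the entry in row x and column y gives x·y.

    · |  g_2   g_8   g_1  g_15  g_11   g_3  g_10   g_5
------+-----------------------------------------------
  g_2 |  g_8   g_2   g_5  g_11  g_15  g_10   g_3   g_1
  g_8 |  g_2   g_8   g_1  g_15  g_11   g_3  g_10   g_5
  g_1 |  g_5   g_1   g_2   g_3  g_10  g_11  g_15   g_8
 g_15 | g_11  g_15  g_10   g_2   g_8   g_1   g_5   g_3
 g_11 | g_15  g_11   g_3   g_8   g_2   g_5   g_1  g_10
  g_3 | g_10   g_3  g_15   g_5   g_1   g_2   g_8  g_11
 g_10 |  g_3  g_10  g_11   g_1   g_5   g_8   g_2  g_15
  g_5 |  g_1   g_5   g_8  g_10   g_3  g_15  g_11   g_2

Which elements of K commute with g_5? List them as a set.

Compare row g_5 with column g_5 entry by entry.
g_2·g_5 = g_1 = g_5·g_2, so g_2 commutes with g_5.
g_11·g_5 = g_10 but g_5·g_11 = g_3, so g_11 does not.
Collecting the elements that commute with g_5: C(g_5) = {g_1, g_2, g_5, g_8}.

{g_1, g_2, g_5, g_8}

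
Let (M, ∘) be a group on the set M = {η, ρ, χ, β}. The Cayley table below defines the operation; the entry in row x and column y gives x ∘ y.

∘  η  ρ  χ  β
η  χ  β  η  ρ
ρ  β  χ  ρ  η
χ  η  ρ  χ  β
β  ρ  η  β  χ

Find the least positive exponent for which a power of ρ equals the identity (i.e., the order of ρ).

2

The identity element is χ (its row matches the header).
ρ^1 = ρ
ρ^2 = ρ ∘ ρ = χ
The first power of ρ equal to the identity is ρ^2, so ord(ρ) = 2.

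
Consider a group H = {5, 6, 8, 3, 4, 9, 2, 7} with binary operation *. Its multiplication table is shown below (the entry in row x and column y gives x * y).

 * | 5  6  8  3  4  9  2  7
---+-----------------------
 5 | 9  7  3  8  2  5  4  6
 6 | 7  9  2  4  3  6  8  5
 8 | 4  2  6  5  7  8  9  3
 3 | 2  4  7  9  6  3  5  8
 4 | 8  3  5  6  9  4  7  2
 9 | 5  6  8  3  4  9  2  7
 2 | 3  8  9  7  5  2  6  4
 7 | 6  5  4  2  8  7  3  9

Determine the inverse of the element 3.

3

First locate the identity: row 9 matches the header, so 9 is the identity.
Scan row 3 for 9: 3 * 3 = 9. Hence 3^(-1) = 3.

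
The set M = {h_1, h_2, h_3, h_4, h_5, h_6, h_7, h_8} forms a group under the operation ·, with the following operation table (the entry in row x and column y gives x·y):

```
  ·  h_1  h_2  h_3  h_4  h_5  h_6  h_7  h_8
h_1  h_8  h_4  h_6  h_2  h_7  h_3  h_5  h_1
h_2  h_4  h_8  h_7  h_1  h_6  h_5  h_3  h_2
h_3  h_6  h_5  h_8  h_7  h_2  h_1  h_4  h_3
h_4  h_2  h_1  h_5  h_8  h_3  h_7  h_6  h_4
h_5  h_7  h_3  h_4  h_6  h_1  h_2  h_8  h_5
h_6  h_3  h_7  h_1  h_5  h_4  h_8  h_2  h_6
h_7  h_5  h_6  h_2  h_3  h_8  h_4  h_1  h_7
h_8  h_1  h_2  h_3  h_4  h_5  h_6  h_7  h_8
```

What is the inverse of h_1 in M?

h_1

First locate the identity: row h_8 matches the header, so h_8 is the identity.
Scan row h_1 for h_8: h_1·h_1 = h_8. Hence h_1^(-1) = h_1.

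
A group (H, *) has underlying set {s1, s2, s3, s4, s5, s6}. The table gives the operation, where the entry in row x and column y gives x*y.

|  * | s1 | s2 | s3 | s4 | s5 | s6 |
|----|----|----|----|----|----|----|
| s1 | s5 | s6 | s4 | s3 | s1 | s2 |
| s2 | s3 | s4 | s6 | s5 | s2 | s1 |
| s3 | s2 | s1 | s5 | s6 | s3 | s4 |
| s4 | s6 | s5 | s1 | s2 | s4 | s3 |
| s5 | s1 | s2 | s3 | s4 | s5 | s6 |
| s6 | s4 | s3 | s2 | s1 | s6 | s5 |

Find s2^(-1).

First locate the identity: row s5 matches the header, so s5 is the identity.
Scan row s2 for s5: s2*s4 = s5. Hence s2^(-1) = s4.

s4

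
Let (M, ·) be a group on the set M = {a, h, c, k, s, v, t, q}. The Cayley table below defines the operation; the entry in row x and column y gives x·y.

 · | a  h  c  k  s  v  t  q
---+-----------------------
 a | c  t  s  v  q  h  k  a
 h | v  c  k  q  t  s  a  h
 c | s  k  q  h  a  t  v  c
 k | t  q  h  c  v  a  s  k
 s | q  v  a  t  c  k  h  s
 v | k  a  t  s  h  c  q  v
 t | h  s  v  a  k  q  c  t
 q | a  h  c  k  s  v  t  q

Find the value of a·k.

Read row a, column k: a·k = v.
(Structurally, M here is isomorphic to the quaternion group Q_8.)

v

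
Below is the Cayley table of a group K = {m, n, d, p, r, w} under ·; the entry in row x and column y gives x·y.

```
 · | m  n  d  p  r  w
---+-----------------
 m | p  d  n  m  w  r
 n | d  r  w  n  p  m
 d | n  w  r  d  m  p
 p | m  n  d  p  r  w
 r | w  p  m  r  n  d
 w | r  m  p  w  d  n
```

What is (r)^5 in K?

n

r^1 = r
r^2 = r·r = n
r^3 = n·r = p
r^4 = p·r = r
r^5 = r·r = n
(Structurally, K here is isomorphic to the cyclic group Z_6.)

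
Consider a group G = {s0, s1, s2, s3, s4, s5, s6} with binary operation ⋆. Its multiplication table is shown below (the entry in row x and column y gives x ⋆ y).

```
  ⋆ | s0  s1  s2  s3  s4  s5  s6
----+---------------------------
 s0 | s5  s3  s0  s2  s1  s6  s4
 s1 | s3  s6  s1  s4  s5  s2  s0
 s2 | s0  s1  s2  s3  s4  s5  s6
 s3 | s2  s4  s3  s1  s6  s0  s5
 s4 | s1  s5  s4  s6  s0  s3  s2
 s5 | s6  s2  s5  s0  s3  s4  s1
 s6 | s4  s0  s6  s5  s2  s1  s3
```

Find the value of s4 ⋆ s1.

s5

Read row s4, column s1: s4 ⋆ s1 = s5.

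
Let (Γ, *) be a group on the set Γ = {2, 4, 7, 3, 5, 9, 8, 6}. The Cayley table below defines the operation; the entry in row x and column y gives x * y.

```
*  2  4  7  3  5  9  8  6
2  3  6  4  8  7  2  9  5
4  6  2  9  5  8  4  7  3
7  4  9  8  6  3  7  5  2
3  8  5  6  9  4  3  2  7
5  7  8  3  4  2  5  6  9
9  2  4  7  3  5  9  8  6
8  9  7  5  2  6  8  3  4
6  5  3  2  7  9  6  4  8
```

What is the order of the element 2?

4

The identity element is 9 (its row matches the header).
2^1 = 2
2^2 = 2 * 2 = 3
2^3 = 3 * 2 = 8
2^4 = 8 * 2 = 9
The first power of 2 equal to the identity is 2^4, so ord(2) = 4.
(Structurally, Γ here is isomorphic to the cyclic group Z_8.)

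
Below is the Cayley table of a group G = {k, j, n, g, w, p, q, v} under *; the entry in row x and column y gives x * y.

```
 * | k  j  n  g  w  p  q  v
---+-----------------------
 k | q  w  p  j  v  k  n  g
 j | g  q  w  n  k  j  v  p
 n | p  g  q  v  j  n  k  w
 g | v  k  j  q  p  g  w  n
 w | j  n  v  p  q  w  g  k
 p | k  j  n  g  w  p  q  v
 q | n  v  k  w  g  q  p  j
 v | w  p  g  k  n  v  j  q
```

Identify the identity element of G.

The identity e satisfies e * x = x for all x, so its row in the table reproduces the column headers.
Row p reads: k, j, n, g, w, p, q, v — exactly the header order. So p is the identity.

p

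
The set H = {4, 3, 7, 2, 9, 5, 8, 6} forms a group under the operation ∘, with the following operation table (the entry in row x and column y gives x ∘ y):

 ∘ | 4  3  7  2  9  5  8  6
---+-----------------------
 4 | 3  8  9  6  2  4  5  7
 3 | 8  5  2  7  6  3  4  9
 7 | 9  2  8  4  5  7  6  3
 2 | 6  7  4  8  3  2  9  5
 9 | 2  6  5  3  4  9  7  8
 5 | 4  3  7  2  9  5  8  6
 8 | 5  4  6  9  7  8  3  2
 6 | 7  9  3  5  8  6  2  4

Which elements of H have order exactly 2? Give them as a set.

Identity is 5. Compute the order of each non-identity element by repeated multiplication:
  4: 4 → 3 → 8 → 5  (order 4)
  3: 3 → 5  (order 2)
  7: 7 → 8 → 6 → 3 → 2 → 4 → 9 → 5  (order 8)
  2: 2 → 8 → 9 → 3 → 7 → 4 → 6 → 5  (order 8)
  9: 9 → 4 → 2 → 3 → 6 → 8 → 7 → 5  (order 8)
  8: 8 → 3 → 4 → 5  (order 4)
  6: 6 → 4 → 7 → 3 → 9 → 8 → 2 → 5  (order 8)
Elements of order 2: {3}.
(Structurally, H here is isomorphic to the cyclic group Z_8.)

{3}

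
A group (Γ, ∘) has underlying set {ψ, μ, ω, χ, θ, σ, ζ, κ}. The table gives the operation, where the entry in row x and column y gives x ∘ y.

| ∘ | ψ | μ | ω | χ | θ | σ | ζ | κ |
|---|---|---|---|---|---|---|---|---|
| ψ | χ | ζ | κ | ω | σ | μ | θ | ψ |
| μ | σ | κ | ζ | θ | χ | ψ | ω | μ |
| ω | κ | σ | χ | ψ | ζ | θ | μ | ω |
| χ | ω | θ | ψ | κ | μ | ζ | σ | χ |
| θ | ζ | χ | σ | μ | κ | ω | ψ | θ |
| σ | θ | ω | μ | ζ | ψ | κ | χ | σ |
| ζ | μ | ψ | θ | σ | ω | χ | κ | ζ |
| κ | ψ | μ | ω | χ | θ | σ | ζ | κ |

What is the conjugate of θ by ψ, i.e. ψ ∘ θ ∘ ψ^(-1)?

μ

The identity is κ. In row ψ, the entry κ sits in column ω, so ψ^(-1) = ω.
ψ ∘ θ = σ
σ ∘ ω = μ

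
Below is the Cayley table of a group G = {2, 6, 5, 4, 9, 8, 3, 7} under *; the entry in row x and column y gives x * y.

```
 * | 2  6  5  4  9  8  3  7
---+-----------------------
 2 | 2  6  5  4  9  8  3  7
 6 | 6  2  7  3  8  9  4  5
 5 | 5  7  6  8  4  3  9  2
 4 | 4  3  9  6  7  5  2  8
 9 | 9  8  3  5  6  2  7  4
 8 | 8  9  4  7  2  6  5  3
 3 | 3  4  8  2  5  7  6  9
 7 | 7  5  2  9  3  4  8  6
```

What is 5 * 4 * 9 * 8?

8

5 * 4 = 8
8 * 9 = 2
2 * 8 = 8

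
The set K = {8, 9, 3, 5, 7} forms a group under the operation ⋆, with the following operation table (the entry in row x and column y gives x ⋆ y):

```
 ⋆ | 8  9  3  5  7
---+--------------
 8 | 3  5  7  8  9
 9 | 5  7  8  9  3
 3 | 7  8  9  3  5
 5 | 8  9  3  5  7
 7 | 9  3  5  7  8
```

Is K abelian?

Check whether the table is symmetric across its main diagonal.
Every entry (row x, col y) equals the entry (row y, col x), so K is abelian.
(In fact K ≅ the cyclic group Z_5.)

Yes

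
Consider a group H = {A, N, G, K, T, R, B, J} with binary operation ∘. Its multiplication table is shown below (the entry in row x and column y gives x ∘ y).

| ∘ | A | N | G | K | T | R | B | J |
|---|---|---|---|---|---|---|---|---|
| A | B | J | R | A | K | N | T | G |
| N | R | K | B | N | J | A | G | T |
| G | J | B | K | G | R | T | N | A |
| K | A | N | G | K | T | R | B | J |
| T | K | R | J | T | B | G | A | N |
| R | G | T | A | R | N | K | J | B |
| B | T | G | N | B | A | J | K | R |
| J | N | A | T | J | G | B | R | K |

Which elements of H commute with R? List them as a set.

Compare row R with column R entry by entry.
B ∘ R = J = R ∘ B, so B commutes with R.
G ∘ R = T but R ∘ G = A, so G does not.
Collecting the elements that commute with R: C(R) = {B, J, K, R}.

{B, J, K, R}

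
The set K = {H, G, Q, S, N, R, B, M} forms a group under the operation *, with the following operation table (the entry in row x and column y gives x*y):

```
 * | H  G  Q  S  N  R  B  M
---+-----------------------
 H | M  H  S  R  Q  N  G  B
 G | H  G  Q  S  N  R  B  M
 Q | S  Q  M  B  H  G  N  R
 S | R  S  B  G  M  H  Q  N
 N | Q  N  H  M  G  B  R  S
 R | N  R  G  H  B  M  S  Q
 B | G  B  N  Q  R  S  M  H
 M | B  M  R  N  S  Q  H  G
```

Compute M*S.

Read row M, column S: M*S = N.

N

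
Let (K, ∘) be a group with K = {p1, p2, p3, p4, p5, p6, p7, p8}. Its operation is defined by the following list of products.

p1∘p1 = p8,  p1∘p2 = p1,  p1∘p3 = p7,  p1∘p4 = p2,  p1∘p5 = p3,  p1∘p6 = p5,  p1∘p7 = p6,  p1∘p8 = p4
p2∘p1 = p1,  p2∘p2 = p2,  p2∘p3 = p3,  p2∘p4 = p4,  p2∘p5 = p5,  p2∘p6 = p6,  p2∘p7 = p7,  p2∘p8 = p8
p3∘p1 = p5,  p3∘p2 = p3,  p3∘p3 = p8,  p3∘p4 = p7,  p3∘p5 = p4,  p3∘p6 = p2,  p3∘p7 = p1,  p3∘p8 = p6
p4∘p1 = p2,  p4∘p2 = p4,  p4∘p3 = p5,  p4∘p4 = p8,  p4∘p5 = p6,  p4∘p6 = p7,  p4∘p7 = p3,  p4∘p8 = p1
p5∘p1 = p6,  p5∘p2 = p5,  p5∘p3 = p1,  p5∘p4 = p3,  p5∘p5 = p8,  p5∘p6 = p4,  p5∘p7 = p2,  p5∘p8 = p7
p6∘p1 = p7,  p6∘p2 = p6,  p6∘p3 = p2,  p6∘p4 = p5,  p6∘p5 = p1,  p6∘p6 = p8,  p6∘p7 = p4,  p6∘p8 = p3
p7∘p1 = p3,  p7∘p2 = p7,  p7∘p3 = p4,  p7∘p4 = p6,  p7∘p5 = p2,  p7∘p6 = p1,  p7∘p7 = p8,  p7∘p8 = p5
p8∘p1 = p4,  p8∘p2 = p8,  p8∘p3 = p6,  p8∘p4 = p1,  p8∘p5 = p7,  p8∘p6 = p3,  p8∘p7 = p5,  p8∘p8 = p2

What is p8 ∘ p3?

p6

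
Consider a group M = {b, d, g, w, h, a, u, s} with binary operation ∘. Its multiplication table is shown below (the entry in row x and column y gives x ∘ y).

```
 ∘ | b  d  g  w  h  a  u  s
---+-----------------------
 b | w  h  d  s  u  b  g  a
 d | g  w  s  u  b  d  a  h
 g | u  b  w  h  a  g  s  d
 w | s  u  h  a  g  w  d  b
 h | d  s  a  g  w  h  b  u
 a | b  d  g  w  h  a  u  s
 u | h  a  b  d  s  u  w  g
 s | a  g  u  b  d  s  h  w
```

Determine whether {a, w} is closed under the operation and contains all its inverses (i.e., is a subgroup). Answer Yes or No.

Yes

{a, w} contains the identity a.
Checking products: every product of two elements of {a, w} (read from the table) lies in {a, w}, so the set is closed.
In a finite group, a nonempty closed subset is a subgroup. So {a, w} ≤ M.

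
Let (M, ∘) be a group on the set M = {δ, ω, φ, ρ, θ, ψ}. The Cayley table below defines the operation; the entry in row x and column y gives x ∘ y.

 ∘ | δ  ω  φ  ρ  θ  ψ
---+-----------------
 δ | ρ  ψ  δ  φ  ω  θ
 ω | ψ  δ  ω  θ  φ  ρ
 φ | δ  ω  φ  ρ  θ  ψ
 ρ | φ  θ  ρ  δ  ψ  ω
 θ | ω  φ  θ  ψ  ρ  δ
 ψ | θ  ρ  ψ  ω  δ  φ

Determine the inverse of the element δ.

First locate the identity: row φ matches the header, so φ is the identity.
Scan row δ for φ: δ ∘ ρ = φ. Hence δ^(-1) = ρ.

ρ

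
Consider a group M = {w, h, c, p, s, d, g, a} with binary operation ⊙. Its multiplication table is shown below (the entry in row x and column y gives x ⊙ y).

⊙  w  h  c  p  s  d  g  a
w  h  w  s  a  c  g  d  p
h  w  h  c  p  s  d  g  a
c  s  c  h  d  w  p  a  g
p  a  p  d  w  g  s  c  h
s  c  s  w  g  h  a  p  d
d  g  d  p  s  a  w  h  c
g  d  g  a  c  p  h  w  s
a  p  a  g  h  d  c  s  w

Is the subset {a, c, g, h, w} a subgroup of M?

w ⊙ a = p, which is not in {a, c, g, h, w}.
The subset is not closed under ⊙, so it is not a subgroup.

No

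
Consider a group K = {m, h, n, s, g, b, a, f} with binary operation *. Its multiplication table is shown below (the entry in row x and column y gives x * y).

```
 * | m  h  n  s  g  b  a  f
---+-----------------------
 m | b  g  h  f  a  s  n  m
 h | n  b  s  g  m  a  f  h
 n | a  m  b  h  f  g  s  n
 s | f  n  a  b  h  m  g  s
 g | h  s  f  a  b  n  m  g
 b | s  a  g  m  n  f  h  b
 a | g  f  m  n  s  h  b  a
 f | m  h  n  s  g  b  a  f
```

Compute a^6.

b

a^1 = a
a^2 = a * a = b
a^3 = b * a = h
a^4 = h * a = f
a^5 = f * a = a
a^6 = a * a = b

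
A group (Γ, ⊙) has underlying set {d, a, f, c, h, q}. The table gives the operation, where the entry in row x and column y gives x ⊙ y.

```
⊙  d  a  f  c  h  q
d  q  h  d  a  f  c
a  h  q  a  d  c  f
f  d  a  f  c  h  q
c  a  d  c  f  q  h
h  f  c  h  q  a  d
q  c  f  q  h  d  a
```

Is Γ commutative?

Check whether the table is symmetric across its main diagonal.
Every entry (row x, col y) equals the entry (row y, col x), so Γ is abelian.

Yes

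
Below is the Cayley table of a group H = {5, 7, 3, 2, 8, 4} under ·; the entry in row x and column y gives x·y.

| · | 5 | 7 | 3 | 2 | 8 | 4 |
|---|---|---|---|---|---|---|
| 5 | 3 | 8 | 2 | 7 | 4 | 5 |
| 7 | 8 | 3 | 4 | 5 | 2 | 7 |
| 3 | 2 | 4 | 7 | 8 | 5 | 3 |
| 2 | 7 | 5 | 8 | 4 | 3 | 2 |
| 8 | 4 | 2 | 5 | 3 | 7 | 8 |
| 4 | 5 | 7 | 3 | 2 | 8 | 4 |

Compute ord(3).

3

The identity element is 4 (its row matches the header).
3^1 = 3
3^2 = 3·3 = 7
3^3 = 7·3 = 4
The first power of 3 equal to the identity is 3^3, so ord(3) = 3.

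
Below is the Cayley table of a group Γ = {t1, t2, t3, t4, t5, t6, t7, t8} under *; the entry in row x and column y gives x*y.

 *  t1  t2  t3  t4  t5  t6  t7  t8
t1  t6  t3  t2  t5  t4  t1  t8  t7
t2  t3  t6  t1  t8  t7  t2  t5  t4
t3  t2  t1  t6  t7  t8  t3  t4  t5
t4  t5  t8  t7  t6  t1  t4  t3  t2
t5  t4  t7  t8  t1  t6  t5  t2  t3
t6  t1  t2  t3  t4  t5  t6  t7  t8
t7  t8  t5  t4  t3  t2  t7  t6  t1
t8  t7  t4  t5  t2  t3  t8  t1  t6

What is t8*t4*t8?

t8*t4 = t2
t2*t8 = t4

t4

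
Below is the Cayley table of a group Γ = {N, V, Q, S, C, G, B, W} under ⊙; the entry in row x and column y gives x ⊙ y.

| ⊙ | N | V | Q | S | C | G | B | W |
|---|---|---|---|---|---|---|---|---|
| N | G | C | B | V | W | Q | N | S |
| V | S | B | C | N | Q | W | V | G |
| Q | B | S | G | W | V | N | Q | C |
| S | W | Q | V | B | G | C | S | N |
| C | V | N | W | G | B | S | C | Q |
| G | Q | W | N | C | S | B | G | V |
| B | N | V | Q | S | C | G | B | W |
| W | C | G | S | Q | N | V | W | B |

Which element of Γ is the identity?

B

The identity e satisfies e ⊙ x = x for all x, so its row in the table reproduces the column headers.
Row B reads: N, V, Q, S, C, G, B, W — exactly the header order. So B is the identity.
(Structurally, Γ here is isomorphic to the dihedral group D_4.)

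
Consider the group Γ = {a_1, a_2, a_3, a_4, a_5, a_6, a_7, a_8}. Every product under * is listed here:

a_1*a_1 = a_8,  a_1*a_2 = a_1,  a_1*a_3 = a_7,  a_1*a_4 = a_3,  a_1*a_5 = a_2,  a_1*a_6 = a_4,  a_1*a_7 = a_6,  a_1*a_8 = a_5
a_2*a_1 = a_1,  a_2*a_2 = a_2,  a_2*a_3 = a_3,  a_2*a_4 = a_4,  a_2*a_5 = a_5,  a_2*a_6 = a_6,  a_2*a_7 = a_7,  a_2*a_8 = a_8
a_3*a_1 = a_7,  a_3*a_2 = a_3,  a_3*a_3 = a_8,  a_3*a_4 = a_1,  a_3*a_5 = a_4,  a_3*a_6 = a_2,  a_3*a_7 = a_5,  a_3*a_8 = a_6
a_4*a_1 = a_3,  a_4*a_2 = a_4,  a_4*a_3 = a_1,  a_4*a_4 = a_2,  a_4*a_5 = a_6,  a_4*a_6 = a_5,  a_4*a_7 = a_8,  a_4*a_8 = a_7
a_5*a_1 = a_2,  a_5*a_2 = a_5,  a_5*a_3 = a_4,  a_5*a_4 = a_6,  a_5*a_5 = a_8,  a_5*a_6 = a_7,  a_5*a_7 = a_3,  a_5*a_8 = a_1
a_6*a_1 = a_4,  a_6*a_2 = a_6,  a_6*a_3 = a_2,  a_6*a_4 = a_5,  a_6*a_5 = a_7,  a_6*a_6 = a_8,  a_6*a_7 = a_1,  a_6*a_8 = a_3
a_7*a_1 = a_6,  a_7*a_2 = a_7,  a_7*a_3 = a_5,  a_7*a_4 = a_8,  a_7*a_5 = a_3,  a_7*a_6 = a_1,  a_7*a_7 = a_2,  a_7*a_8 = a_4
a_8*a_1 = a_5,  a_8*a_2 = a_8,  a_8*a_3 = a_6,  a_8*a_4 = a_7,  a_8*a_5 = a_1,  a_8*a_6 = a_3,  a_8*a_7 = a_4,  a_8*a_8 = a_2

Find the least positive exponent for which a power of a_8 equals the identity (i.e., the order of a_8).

2

The identity element is a_2 (its row matches the header).
a_8^1 = a_8
a_8^2 = a_8*a_8 = a_2
The first power of a_8 equal to the identity is a_8^2, so ord(a_8) = 2.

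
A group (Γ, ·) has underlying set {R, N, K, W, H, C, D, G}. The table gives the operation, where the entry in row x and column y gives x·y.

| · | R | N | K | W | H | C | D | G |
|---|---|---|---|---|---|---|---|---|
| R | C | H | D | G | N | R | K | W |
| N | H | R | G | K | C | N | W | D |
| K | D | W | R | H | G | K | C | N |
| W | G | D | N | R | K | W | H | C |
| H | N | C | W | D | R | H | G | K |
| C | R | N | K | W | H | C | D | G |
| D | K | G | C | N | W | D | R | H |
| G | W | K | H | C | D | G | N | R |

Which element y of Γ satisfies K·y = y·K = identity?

D

First locate the identity: row C matches the header, so C is the identity.
Scan row K for C: K·D = C. Hence K^(-1) = D.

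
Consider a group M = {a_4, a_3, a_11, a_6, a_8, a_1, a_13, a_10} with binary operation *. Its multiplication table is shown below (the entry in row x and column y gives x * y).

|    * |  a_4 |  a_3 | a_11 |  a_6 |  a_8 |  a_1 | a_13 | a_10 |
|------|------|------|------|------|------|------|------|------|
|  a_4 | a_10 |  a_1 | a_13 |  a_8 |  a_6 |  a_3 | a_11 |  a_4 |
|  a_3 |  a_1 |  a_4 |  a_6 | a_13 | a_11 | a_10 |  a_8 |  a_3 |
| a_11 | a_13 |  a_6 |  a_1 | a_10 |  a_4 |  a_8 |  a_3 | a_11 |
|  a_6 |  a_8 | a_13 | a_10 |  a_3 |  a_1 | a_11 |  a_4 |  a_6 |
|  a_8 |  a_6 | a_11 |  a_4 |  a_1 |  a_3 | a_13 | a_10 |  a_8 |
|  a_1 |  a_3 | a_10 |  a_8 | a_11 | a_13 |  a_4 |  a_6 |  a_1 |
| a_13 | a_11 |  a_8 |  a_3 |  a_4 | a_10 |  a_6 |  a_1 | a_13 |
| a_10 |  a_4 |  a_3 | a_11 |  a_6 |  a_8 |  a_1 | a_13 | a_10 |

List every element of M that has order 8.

{a_11, a_13, a_6, a_8}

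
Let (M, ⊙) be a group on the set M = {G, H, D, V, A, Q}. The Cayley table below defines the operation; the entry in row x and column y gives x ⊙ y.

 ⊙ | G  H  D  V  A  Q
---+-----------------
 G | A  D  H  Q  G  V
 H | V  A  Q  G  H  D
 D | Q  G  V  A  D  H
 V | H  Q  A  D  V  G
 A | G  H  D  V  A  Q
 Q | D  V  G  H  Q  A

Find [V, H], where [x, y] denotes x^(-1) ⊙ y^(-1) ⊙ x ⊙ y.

V

Identity is A; from the table V^(-1) = D and H^(-1) = H.
D ⊙ H = G
G ⊙ V = Q
Q ⊙ H = V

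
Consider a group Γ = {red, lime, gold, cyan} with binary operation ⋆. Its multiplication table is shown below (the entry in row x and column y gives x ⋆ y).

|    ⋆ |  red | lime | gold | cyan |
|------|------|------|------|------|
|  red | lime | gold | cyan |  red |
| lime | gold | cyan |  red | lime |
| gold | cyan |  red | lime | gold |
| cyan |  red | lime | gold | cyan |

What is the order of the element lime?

2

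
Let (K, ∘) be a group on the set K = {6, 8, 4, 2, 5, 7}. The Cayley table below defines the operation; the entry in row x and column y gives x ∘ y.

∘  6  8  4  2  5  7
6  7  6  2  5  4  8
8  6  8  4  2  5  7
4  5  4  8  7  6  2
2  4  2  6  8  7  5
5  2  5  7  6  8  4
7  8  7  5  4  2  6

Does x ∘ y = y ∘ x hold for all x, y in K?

No

7 ∘ 2 = 4 but 2 ∘ 7 = 5.
Since 7 and 2 do not commute, K is not abelian.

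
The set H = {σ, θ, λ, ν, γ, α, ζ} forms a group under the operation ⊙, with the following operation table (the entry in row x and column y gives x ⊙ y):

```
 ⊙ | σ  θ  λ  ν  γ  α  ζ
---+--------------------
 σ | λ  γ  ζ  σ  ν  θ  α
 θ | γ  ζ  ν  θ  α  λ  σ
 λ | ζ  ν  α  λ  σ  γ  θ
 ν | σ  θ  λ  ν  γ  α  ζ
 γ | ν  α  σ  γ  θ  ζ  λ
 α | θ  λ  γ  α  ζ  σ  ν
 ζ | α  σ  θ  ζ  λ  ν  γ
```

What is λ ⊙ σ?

ζ

Read row λ, column σ: λ ⊙ σ = ζ.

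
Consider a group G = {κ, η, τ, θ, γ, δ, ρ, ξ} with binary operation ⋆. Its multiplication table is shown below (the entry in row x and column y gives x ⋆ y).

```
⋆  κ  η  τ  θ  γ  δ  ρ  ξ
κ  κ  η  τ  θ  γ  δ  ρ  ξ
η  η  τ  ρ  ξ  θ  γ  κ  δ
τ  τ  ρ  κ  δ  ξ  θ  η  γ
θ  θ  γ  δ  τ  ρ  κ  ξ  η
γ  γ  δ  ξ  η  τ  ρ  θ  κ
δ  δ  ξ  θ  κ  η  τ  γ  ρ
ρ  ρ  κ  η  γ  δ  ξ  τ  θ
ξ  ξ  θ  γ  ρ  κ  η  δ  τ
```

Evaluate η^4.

κ

η^1 = η
η^2 = η ⋆ η = τ
η^3 = τ ⋆ η = ρ
η^4 = ρ ⋆ η = κ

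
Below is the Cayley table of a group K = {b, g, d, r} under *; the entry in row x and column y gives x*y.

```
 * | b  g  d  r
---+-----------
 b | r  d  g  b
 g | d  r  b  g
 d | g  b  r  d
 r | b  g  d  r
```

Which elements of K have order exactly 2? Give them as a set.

Identity is r. Compute the order of each non-identity element by repeated multiplication:
  b: b → r  (order 2)
  g: g → r  (order 2)
  d: d → r  (order 2)
Elements of order 2: {b, d, g}.

{b, d, g}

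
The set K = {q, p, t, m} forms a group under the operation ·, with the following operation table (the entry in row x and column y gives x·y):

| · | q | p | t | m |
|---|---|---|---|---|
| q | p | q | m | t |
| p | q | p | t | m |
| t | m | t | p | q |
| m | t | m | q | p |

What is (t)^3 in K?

t

t^1 = t
t^2 = t·t = p
t^3 = p·t = t
(Structurally, K here is isomorphic to the Klein four-group V_4.)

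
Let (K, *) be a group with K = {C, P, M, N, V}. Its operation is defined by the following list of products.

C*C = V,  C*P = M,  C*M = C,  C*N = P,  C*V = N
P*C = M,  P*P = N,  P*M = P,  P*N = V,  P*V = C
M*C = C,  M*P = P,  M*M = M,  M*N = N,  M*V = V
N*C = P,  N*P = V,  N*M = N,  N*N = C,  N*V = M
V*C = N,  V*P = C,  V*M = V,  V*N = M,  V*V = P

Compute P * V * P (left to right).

P * V = C
C * P = M

M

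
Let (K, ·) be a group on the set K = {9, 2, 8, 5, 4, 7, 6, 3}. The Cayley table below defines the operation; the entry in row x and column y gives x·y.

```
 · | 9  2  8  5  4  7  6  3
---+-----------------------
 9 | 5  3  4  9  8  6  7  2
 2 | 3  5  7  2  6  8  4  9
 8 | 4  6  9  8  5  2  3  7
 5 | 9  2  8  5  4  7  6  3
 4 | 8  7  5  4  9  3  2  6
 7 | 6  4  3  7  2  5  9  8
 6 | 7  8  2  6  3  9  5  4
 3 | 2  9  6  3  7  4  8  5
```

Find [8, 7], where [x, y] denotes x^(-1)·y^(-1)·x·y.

Identity is 5; from the table 8^(-1) = 4 and 7^(-1) = 7.
4·7 = 3
3·8 = 6
6·7 = 9

9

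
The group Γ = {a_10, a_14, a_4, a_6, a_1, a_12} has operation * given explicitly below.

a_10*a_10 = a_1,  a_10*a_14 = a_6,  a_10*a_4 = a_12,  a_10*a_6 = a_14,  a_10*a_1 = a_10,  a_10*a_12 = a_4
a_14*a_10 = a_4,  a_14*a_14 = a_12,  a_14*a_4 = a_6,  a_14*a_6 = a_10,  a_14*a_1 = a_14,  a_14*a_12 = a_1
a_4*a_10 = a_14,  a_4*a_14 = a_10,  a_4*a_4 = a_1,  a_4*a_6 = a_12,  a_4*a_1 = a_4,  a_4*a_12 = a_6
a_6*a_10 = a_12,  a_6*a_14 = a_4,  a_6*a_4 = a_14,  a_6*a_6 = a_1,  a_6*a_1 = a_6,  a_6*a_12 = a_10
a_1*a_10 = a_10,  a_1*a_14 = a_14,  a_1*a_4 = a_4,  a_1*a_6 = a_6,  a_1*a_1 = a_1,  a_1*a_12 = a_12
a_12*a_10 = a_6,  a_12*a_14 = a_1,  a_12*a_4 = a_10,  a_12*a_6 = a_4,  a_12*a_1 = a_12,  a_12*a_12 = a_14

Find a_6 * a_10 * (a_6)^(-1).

The identity is a_1. In row a_6, the entry a_1 sits in column a_6, so a_6^(-1) = a_6.
a_6 * a_10 = a_12
a_12 * a_6 = a_4
(Structurally, Γ here is isomorphic to the symmetric group S_3.)

a_4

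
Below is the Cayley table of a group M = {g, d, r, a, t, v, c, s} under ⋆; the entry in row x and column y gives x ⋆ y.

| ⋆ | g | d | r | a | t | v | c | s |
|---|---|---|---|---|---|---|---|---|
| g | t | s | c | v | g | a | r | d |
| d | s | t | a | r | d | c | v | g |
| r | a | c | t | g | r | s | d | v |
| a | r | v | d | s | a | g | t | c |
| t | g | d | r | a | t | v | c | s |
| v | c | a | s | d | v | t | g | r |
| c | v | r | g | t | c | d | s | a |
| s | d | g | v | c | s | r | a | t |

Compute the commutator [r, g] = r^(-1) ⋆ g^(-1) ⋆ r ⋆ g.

s

Identity is t; from the table r^(-1) = r and g^(-1) = g.
r ⋆ g = a
a ⋆ r = d
d ⋆ g = s
(Structurally, M here is isomorphic to the dihedral group D_4.)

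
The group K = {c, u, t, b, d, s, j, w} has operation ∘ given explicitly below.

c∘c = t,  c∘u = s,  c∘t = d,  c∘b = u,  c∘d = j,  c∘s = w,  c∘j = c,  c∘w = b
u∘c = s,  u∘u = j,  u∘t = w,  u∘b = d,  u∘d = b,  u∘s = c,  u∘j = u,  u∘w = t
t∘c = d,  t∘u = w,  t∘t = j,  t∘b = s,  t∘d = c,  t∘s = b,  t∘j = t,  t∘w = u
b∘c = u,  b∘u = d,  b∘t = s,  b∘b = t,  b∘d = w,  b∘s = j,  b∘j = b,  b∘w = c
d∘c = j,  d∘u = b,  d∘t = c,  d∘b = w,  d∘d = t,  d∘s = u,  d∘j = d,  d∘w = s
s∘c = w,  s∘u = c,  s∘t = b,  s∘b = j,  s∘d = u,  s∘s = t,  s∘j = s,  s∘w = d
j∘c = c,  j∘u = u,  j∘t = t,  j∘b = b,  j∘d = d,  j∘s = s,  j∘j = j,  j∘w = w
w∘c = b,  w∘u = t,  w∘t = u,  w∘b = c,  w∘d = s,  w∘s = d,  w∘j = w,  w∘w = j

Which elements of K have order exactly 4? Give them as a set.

{b, c, d, s}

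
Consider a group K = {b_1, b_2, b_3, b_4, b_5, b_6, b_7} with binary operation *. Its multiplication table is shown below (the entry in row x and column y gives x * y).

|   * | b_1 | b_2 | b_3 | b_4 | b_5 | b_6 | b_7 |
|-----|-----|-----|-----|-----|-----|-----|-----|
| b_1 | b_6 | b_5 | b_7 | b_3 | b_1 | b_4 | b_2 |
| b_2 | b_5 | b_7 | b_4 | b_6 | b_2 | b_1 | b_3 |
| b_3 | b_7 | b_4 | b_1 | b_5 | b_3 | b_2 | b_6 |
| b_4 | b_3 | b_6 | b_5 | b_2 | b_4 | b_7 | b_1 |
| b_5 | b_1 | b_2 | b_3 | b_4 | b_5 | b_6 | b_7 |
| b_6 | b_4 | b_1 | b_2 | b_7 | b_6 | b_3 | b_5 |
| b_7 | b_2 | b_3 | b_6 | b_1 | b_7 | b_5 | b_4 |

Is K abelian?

Check whether the table is symmetric across its main diagonal.
Every entry (row x, col y) equals the entry (row y, col x), so K is abelian.

Yes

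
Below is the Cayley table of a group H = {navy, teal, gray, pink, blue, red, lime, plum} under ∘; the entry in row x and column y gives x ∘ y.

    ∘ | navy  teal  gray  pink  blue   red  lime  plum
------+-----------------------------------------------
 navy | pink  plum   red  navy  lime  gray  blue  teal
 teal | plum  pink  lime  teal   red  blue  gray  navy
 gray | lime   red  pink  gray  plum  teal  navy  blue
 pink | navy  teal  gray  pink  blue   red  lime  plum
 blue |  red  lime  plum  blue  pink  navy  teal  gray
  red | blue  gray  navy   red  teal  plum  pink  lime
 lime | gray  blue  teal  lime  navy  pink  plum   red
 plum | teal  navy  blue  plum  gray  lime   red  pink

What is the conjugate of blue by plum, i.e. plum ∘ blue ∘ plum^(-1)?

The identity is pink. In row plum, the entry pink sits in column plum, so plum^(-1) = plum.
plum ∘ blue = gray
gray ∘ plum = blue

blue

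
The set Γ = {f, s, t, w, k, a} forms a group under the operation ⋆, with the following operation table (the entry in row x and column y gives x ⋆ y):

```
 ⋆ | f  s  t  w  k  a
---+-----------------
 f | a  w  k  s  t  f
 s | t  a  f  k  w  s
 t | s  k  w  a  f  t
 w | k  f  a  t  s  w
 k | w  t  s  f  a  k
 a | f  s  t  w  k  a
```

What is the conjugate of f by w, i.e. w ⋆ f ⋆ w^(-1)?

s

The identity is a. In row w, the entry a sits in column t, so w^(-1) = t.
w ⋆ f = k
k ⋆ t = s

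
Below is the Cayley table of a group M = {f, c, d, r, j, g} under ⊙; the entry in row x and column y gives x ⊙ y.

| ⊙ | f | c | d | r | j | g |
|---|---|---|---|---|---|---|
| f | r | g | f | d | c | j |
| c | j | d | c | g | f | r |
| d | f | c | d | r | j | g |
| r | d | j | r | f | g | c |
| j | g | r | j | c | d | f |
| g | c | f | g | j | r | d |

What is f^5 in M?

f^1 = f
f^2 = f ⊙ f = r
f^3 = r ⊙ f = d
f^4 = d ⊙ f = f
f^5 = f ⊙ f = r
(Structurally, M here is isomorphic to the symmetric group S_3.)

r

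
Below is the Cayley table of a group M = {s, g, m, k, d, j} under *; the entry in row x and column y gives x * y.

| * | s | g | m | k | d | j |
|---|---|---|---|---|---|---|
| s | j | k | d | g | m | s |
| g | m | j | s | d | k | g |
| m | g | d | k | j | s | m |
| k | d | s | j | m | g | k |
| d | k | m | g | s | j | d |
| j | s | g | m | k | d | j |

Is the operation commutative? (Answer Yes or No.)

No

m * s = g but s * m = d.
Since m and s do not commute, M is not abelian.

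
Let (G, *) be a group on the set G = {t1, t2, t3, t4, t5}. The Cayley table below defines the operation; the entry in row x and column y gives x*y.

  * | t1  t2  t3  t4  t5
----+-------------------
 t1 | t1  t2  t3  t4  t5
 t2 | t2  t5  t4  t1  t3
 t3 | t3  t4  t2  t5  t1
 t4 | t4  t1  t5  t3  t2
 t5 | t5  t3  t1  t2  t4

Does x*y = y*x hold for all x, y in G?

Yes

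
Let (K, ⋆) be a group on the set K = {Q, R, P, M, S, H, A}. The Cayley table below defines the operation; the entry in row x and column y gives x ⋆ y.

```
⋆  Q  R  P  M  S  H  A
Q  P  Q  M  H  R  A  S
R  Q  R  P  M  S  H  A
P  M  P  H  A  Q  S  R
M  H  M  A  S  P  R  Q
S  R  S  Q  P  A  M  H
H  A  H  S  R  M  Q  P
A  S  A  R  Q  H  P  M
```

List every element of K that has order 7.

Identity is R. Compute the order of each non-identity element by repeated multiplication:
  Q: Q → P → M → H → A → S → R  (order 7)
  P: P → H → S → Q → M → A → R  (order 7)
  M: M → S → P → A → Q → H → R  (order 7)
  S: S → A → H → M → P → Q → R  (order 7)
  H: H → Q → A → P → S → M → R  (order 7)
  A: A → M → Q → S → H → P → R  (order 7)
Elements of order 7: {A, H, M, P, Q, S}.
(Structurally, K here is isomorphic to the cyclic group Z_7.)

{A, H, M, P, Q, S}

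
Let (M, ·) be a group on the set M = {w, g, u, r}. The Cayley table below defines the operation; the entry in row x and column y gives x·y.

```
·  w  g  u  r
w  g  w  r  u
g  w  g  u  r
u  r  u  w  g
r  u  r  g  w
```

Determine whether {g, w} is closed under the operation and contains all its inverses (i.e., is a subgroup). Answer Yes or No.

Yes

{g, w} contains the identity g.
Checking products: every product of two elements of {g, w} (read from the table) lies in {g, w}, so the set is closed.
In a finite group, a nonempty closed subset is a subgroup. So {g, w} ≤ M.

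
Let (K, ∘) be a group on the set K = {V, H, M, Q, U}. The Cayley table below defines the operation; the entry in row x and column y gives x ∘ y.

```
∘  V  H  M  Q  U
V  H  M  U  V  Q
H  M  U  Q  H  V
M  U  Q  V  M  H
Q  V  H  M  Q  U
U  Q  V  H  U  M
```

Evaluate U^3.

H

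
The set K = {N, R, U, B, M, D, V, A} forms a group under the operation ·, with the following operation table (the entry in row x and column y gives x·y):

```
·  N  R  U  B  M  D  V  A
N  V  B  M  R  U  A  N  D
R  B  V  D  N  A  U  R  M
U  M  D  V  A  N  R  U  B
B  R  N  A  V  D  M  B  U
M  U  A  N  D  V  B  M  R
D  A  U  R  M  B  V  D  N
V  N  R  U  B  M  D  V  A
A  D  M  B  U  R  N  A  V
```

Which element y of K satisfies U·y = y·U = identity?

U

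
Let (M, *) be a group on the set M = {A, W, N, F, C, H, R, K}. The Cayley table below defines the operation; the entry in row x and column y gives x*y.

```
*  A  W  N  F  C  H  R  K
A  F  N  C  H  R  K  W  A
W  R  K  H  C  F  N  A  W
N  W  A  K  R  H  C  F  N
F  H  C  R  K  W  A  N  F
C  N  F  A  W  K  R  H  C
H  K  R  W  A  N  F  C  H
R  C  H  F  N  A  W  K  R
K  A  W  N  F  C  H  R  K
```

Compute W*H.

N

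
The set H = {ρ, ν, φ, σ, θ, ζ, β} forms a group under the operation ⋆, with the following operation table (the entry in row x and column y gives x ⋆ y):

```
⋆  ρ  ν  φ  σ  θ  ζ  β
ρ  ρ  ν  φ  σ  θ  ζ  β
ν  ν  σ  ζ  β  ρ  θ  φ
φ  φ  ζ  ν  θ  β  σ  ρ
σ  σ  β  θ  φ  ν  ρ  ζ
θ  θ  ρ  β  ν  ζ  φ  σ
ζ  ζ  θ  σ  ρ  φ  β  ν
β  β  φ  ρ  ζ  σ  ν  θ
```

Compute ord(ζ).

7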